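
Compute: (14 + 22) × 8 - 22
Parentheses first: 14 + 22 = 36
Multiply: 36 × 8 = 288
Subtract: 288 - 22 = 266
266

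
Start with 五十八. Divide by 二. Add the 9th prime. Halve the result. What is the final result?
Convert 五十八 (Chinese numeral) → 5×10 + 8 = 58 (decimal)
Start: 58
Convert 二 (Chinese numeral) → 2 (decimal)
58 ÷ 2 = 29
Convert the 9th prime (prime index) → 23 (decimal)
29 + 23 = 52
52 ÷ 2 = 26
26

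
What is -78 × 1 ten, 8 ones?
Convert 1 ten, 8 ones (place-value notation) → 1×10 + 8 = 18 (decimal)
Compute -78 × 18 = -1404
-1404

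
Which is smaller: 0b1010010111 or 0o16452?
Convert 0b1010010111 (binary) → 512 + 128 + 16 + 4 + 2 + 1 = 663 (decimal)
Convert 0o16452 (octal) → 1×4096 + 6×512 + 4×64 + 5×8 + 2 = 7466 (decimal)
Compare 663 vs 7466: smaller = 663
663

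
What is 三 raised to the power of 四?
Convert 三 (Chinese numeral) → 3 (decimal)
Convert 四 (Chinese numeral) → 4 (decimal)
Compute 3 ^ 4 = 81
81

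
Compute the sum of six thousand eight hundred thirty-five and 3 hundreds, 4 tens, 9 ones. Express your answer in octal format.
Convert six thousand eight hundred thirty-five (English words) → 6×1000 + 8×100 + 35 = 6835 (decimal)
Convert 3 hundreds, 4 tens, 9 ones (place-value notation) → 3×100 + 4×10 + 9 = 349 (decimal)
Compute 6835 + 349 = 7184
Convert 7184 (decimal) → 7184 = 1×4096 + 6×512 + 2×8 → 0o16020 (octal)
0o16020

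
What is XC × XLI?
Convert XC (Roman numeral) → 90 (decimal)
Convert XLI (Roman numeral) → 40 + 1 = 41 (decimal)
Compute 90 × 41 = 3690
3690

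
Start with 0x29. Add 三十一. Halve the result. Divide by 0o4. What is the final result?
Convert 0x29 (hexadecimal) → 2×16 + 9 = 41 (decimal)
Start: 41
Convert 三十一 (Chinese numeral) → 3×10 + 1 = 31 (decimal)
41 + 31 = 72
72 ÷ 2 = 36
Convert 0o4 (octal) → 4 (decimal)
36 ÷ 4 = 9
9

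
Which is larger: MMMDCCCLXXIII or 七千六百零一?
Convert MMMDCCCLXXIII (Roman numeral) → 1000 + 1000 + 1000 + 500 + 100 + 100 + 100 + 50 + 10 + 10 + 1 + 1 + 1 = 3873 (decimal)
Convert 七千六百零一 (Chinese numeral) → 7×1000 + 6×100 + 1 = 7601 (decimal)
Compare 3873 vs 7601: larger = 7601
7601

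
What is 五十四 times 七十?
Convert 五十四 (Chinese numeral) → 5×10 + 4 = 54 (decimal)
Convert 七十 (Chinese numeral) → 7×10 = 70 (decimal)
Compute 54 × 70 = 3780
3780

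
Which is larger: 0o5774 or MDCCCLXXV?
Convert 0o5774 (octal) → 5×512 + 7×64 + 7×8 + 4 = 3068 (decimal)
Convert MDCCCLXXV (Roman numeral) → 1000 + 500 + 100 + 100 + 100 + 50 + 10 + 10 + 5 = 1875 (decimal)
Compare 3068 vs 1875: larger = 3068
3068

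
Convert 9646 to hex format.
Convert 9646 (decimal) → 9646 = 2×4096 + 5×256 + 10×16 + 14 → 0x25AE (hexadecimal)
0x25AE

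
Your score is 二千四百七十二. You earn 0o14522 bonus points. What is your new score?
Convert 二千四百七十二 (Chinese numeral) → 2×1000 + 4×100 + 7×10 + 2 = 2472 (decimal)
Convert 0o14522 (octal) → 1×4096 + 4×512 + 5×64 + 2×8 + 2 = 6482 (decimal)
Compute 2472 + 6482 = 8954
8954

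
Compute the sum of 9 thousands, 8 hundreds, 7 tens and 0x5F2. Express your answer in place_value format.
Convert 9 thousands, 8 hundreds, 7 tens (place-value notation) → 9×1000 + 8×100 + 7×10 = 9870 (decimal)
Convert 0x5F2 (hexadecimal) → 5×256 + 15×16 + 2 = 1522 (decimal)
Compute 9870 + 1522 = 11392
Convert 11392 (decimal) → 11392 = 11×1000 + 3×100 + 9×10 + 2 → 11 thousands, 3 hundreds, 9 tens, 2 ones (place-value notation)
11 thousands, 3 hundreds, 9 tens, 2 ones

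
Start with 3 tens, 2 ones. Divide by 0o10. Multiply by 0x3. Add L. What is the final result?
Convert 3 tens, 2 ones (place-value notation) → 3×10 + 2 = 32 (decimal)
Start: 32
Convert 0o10 (octal) → 1×8 = 8 (decimal)
32 ÷ 8 = 4
Convert 0x3 (hexadecimal) → 3 (decimal)
4 × 3 = 12
Convert L (Roman numeral) → 50 (decimal)
12 + 50 = 62
62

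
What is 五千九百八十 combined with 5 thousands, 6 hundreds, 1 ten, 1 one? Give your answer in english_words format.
Convert 五千九百八十 (Chinese numeral) → 5×1000 + 9×100 + 8×10 = 5980 (decimal)
Convert 5 thousands, 6 hundreds, 1 ten, 1 one (place-value notation) → 5×1000 + 6×100 + 1×10 + 1 = 5611 (decimal)
Compute 5980 + 5611 = 11591
Convert 11591 (decimal) → 11591 = 11×1000 + 5×100 + 91 → eleven thousand five hundred ninety-one (English words)
eleven thousand five hundred ninety-one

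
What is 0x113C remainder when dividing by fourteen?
Convert 0x113C (hexadecimal) → 1×4096 + 1×256 + 3×16 + 12 = 4412 (decimal)
Convert fourteen (English words) → 14 (decimal)
Compute 4412 mod 14 = 2
2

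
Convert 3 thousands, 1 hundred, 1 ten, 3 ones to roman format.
Convert 3 thousands, 1 hundred, 1 ten, 3 ones (place-value notation) → 3×1000 + 1×100 + 1×10 + 3 = 3113 (decimal)
Convert 3113 (decimal) → 3113 = 1000 + 1000 + 1000 + 100 + 10 + 1 + 1 + 1 → MMMCXIII (Roman numeral)
MMMCXIII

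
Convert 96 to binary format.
Convert 96 (decimal) → 96 = 64 + 32 → 0b1100000 (binary)
0b1100000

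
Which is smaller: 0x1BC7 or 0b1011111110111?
Convert 0x1BC7 (hexadecimal) → 1×4096 + 11×256 + 12×16 + 7 = 7111 (decimal)
Convert 0b1011111110111 (binary) → 4096 + 1024 + 512 + 256 + 128 + 64 + 32 + 16 + 4 + 2 + 1 = 6135 (decimal)
Compare 7111 vs 6135: smaller = 6135
6135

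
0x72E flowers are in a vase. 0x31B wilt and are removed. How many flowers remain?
Convert 0x72E (hexadecimal) → 7×256 + 2×16 + 14 = 1838 (decimal)
Convert 0x31B (hexadecimal) → 3×256 + 1×16 + 11 = 795 (decimal)
Compute 1838 - 795 = 1043
1043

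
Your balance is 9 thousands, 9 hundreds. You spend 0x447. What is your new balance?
Convert 9 thousands, 9 hundreds (place-value notation) → 9×1000 + 9×100 = 9900 (decimal)
Convert 0x447 (hexadecimal) → 4×256 + 4×16 + 7 = 1095 (decimal)
Compute 9900 - 1095 = 8805
8805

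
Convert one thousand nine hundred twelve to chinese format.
Convert one thousand nine hundred twelve (English words) → 1×1000 + 9×100 + 12 = 1912 (decimal)
Convert 1912 (decimal) → 1912 = 1×1000 + 9×100 + 1×10 + 2 → 一千九百一十二 (Chinese numeral)
一千九百一十二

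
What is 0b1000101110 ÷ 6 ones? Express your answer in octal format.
Convert 0b1000101110 (binary) → 512 + 32 + 8 + 4 + 2 = 558 (decimal)
Convert 6 ones (place-value notation) → 6 (decimal)
Compute 558 ÷ 6 = 93
Convert 93 (decimal) → 93 = 1×64 + 3×8 + 5 → 0o135 (octal)
0o135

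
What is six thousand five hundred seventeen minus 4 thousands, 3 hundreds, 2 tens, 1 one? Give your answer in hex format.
Convert six thousand five hundred seventeen (English words) → 6×1000 + 5×100 + 17 = 6517 (decimal)
Convert 4 thousands, 3 hundreds, 2 tens, 1 one (place-value notation) → 4×1000 + 3×100 + 2×10 + 1 = 4321 (decimal)
Compute 6517 - 4321 = 2196
Convert 2196 (decimal) → 2196 = 8×256 + 9×16 + 4 → 0x894 (hexadecimal)
0x894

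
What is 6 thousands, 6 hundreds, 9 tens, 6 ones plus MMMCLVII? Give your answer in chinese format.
Convert 6 thousands, 6 hundreds, 9 tens, 6 ones (place-value notation) → 6×1000 + 6×100 + 9×10 + 6 = 6696 (decimal)
Convert MMMCLVII (Roman numeral) → 1000 + 1000 + 1000 + 100 + 50 + 5 + 1 + 1 = 3157 (decimal)
Compute 6696 + 3157 = 9853
Convert 9853 (decimal) → 9853 = 9×1000 + 8×100 + 5×10 + 3 → 九千八百五十三 (Chinese numeral)
九千八百五十三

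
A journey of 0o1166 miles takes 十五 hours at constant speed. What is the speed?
Convert 0o1166 (octal) → 1×512 + 1×64 + 6×8 + 6 = 630 (decimal)
Convert 十五 (Chinese numeral) → 1×10 + 5 = 15 (decimal)
Compute 630 ÷ 15 = 42
42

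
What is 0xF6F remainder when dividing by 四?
Convert 0xF6F (hexadecimal) → 15×256 + 6×16 + 15 = 3951 (decimal)
Convert 四 (Chinese numeral) → 4 (decimal)
Compute 3951 mod 4 = 3
3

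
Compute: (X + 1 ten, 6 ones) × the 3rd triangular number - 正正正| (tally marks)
Convert X (Roman numeral) → 10 (decimal)
Convert 1 ten, 6 ones (place-value notation) → 1×10 + 6 = 16 (decimal)
Convert the 3rd triangular number (triangular index) → 3×4/2 = 6 (decimal)
Convert 正正正| (tally marks) → 5 + 5 + 5 + 1 = 16 (decimal)
Expression in decimal: (10 + 16) × 6 - 16
Parentheses first: 10 + 16 = 26
Multiply: 26 × 6 = 156
Subtract: 156 - 16 = 140
140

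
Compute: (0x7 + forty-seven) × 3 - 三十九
Convert 0x7 (hexadecimal) → 7 (decimal)
Convert forty-seven (English words) → 47 (decimal)
Convert 三十九 (Chinese numeral) → 3×10 + 9 = 39 (decimal)
Expression in decimal: (7 + 47) × 3 - 39
Parentheses first: 7 + 47 = 54
Multiply: 54 × 3 = 162
Subtract: 162 - 39 = 123
123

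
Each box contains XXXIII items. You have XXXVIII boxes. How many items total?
Convert XXXIII (Roman numeral) → 10 + 10 + 10 + 1 + 1 + 1 = 33 (decimal)
Convert XXXVIII (Roman numeral) → 10 + 10 + 10 + 5 + 1 + 1 + 1 = 38 (decimal)
Compute 33 × 38 = 1254
1254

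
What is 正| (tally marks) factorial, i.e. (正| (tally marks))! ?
Convert 正| (tally marks) → 5 + 1 = 6 (decimal)
Compute 6! = 720
720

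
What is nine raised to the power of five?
Convert nine (English words) → 9 (decimal)
Convert five (English words) → 5 (decimal)
Compute 9 ^ 5 = 59049
59049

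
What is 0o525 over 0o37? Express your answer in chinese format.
Convert 0o525 (octal) → 5×64 + 2×8 + 5 = 341 (decimal)
Convert 0o37 (octal) → 3×8 + 7 = 31 (decimal)
Compute 341 ÷ 31 = 11
Convert 11 (decimal) → 11 = 1×10 + 1 → 十一 (Chinese numeral)
十一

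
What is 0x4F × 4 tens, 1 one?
Convert 0x4F (hexadecimal) → 4×16 + 15 = 79 (decimal)
Convert 4 tens, 1 one (place-value notation) → 4×10 + 1 = 41 (decimal)
Compute 79 × 41 = 3239
3239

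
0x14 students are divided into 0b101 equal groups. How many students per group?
Convert 0x14 (hexadecimal) → 1×16 + 4 = 20 (decimal)
Convert 0b101 (binary) → 4 + 1 = 5 (decimal)
Compute 20 ÷ 5 = 4
4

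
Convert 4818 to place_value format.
Convert 4818 (decimal) → 4818 = 4×1000 + 8×100 + 1×10 + 8 → 4 thousands, 8 hundreds, 1 ten, 8 ones (place-value notation)
4 thousands, 8 hundreds, 1 ten, 8 ones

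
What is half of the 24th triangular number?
The 24th triangular number = 24×25/2 = 300
Compute 300 ÷ 2 = 150
150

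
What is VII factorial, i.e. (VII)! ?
Convert VII (Roman numeral) → 5 + 1 + 1 = 7 (decimal)
Compute 7! = 5040
5040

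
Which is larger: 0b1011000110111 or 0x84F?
Convert 0b1011000110111 (binary) → 4096 + 1024 + 512 + 32 + 16 + 4 + 2 + 1 = 5687 (decimal)
Convert 0x84F (hexadecimal) → 8×256 + 4×16 + 15 = 2127 (decimal)
Compare 5687 vs 2127: larger = 5687
5687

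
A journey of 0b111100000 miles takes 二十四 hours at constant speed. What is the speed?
Convert 0b111100000 (binary) → 256 + 128 + 64 + 32 = 480 (decimal)
Convert 二十四 (Chinese numeral) → 2×10 + 4 = 24 (decimal)
Compute 480 ÷ 24 = 20
20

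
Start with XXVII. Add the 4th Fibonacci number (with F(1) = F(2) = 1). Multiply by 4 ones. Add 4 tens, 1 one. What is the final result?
Convert XXVII (Roman numeral) → 10 + 10 + 5 + 1 + 1 = 27 (decimal)
Start: 27
Convert the 4th Fibonacci number (with F(1) = F(2) = 1) (Fibonacci index) → 1, 1, 2, 3 → 3 (decimal)
27 + 3 = 30
Convert 4 ones (place-value notation) → 4 (decimal)
30 × 4 = 120
Convert 4 tens, 1 one (place-value notation) → 4×10 + 1 = 41 (decimal)
120 + 41 = 161
161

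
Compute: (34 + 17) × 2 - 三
Convert 三 (Chinese numeral) → 3 (decimal)
Expression in decimal: (34 + 17) × 2 - 3
Parentheses first: 34 + 17 = 51
Multiply: 51 × 2 = 102
Subtract: 102 - 3 = 99
99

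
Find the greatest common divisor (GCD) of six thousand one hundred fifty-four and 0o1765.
Convert six thousand one hundred fifty-four (English words) → 6×1000 + 1×100 + 54 = 6154 (decimal)
Convert 0o1765 (octal) → 1×512 + 7×64 + 6×8 + 5 = 1013 (decimal)
Compute gcd(6154, 1013) = 1
1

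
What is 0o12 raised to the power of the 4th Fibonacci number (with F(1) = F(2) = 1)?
Convert 0o12 (octal) → 1×8 + 2 = 10 (decimal)
Convert the 4th Fibonacci number (with F(1) = F(2) = 1) (Fibonacci index) → 1, 1, 2, 3 → 3 (decimal)
Compute 10 ^ 3 = 1000
1000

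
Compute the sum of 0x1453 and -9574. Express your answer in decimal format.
Convert 0x1453 (hexadecimal) → 1×4096 + 4×256 + 5×16 + 3 = 5203 (decimal)
Compute 5203 + -9574 = -4371
-4371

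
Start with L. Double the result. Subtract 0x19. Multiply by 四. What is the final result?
Convert L (Roman numeral) → 50 (decimal)
Start: 50
50 × 2 = 100
Convert 0x19 (hexadecimal) → 1×16 + 9 = 25 (decimal)
100 - 25 = 75
Convert 四 (Chinese numeral) → 4 (decimal)
75 × 4 = 300
300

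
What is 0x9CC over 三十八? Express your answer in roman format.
Convert 0x9CC (hexadecimal) → 9×256 + 12×16 + 12 = 2508 (decimal)
Convert 三十八 (Chinese numeral) → 3×10 + 8 = 38 (decimal)
Compute 2508 ÷ 38 = 66
Convert 66 (decimal) → 66 = 50 + 10 + 5 + 1 → LXVI (Roman numeral)
LXVI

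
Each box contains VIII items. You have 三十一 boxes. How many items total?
Convert VIII (Roman numeral) → 5 + 1 + 1 + 1 = 8 (decimal)
Convert 三十一 (Chinese numeral) → 3×10 + 1 = 31 (decimal)
Compute 8 × 31 = 248
248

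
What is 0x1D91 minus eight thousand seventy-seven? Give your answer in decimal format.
Convert 0x1D91 (hexadecimal) → 1×4096 + 13×256 + 9×16 + 1 = 7569 (decimal)
Convert eight thousand seventy-seven (English words) → 8×1000 + 77 = 8077 (decimal)
Compute 7569 - 8077 = -508
-508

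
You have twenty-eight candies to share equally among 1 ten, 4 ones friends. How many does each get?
Convert twenty-eight (English words) → 28 (decimal)
Convert 1 ten, 4 ones (place-value notation) → 1×10 + 4 = 14 (decimal)
Compute 28 ÷ 14 = 2
2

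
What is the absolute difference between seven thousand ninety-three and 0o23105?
Convert seven thousand ninety-three (English words) → 7×1000 + 93 = 7093 (decimal)
Convert 0o23105 (octal) → 2×4096 + 3×512 + 1×64 + 5 = 9797 (decimal)
Compute |7093 - 9797| = 2704
2704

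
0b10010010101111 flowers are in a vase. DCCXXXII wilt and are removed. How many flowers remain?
Convert 0b10010010101111 (binary) → 8192 + 1024 + 128 + 32 + 8 + 4 + 2 + 1 = 9391 (decimal)
Convert DCCXXXII (Roman numeral) → 500 + 100 + 100 + 10 + 10 + 10 + 1 + 1 = 732 (decimal)
Compute 9391 - 732 = 8659
8659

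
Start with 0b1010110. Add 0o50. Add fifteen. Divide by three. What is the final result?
Convert 0b1010110 (binary) → 64 + 16 + 4 + 2 = 86 (decimal)
Start: 86
Convert 0o50 (octal) → 5×8 = 40 (decimal)
86 + 40 = 126
Convert fifteen (English words) → 15 (decimal)
126 + 15 = 141
Convert three (English words) → 3 (decimal)
141 ÷ 3 = 47
47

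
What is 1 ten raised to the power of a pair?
Convert 1 ten (place-value notation) → 1×10 = 10 (decimal)
Convert a pair (colloquial) → 2 (decimal)
Compute 10 ^ 2 = 100
100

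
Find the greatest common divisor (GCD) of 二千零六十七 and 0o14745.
Convert 二千零六十七 (Chinese numeral) → 2×1000 + 6×10 + 7 = 2067 (decimal)
Convert 0o14745 (octal) → 1×4096 + 4×512 + 7×64 + 4×8 + 5 = 6629 (decimal)
Compute gcd(2067, 6629) = 1
1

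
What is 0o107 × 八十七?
Convert 0o107 (octal) → 1×64 + 7 = 71 (decimal)
Convert 八十七 (Chinese numeral) → 8×10 + 7 = 87 (decimal)
Compute 71 × 87 = 6177
6177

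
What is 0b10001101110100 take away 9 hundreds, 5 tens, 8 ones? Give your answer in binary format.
Convert 0b10001101110100 (binary) → 8192 + 512 + 256 + 64 + 32 + 16 + 4 = 9076 (decimal)
Convert 9 hundreds, 5 tens, 8 ones (place-value notation) → 9×100 + 5×10 + 8 = 958 (decimal)
Compute 9076 - 958 = 8118
Convert 8118 (decimal) → 8118 = 4096 + 2048 + 1024 + 512 + 256 + 128 + 32 + 16 + 4 + 2 → 0b1111110110110 (binary)
0b1111110110110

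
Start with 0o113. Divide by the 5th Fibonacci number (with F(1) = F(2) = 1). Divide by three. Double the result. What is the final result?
Convert 0o113 (octal) → 1×64 + 1×8 + 3 = 75 (decimal)
Start: 75
Convert the 5th Fibonacci number (with F(1) = F(2) = 1) (Fibonacci index) → 1, 1, 2, 3, 5 → 5 (decimal)
75 ÷ 5 = 15
Convert three (English words) → 3 (decimal)
15 ÷ 3 = 5
5 × 2 = 10
10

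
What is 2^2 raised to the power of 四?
Convert 2^2 (power) → 4 (decimal)
Convert 四 (Chinese numeral) → 4 (decimal)
Compute 4 ^ 4 = 256
256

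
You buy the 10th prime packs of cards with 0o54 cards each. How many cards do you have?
Convert 0o54 (octal) → 5×8 + 4 = 44 (decimal)
Convert the 10th prime (prime index) → 29 (decimal)
Compute 44 × 29 = 1276
1276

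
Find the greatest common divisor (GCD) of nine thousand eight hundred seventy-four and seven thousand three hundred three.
Convert nine thousand eight hundred seventy-four (English words) → 9×1000 + 8×100 + 74 = 9874 (decimal)
Convert seven thousand three hundred three (English words) → 7×1000 + 3×100 + 3 = 7303 (decimal)
Compute gcd(9874, 7303) = 1
1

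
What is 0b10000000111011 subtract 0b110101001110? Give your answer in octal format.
Convert 0b10000000111011 (binary) → 8192 + 32 + 16 + 8 + 2 + 1 = 8251 (decimal)
Convert 0b110101001110 (binary) → 2048 + 1024 + 256 + 64 + 8 + 4 + 2 = 3406 (decimal)
Compute 8251 - 3406 = 4845
Convert 4845 (decimal) → 4845 = 1×4096 + 1×512 + 3×64 + 5×8 + 5 → 0o11355 (octal)
0o11355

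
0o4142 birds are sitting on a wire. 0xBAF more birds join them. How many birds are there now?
Convert 0o4142 (octal) → 4×512 + 1×64 + 4×8 + 2 = 2146 (decimal)
Convert 0xBAF (hexadecimal) → 11×256 + 10×16 + 15 = 2991 (decimal)
Compute 2146 + 2991 = 5137
5137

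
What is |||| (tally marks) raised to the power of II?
Convert |||| (tally marks) → 4 (decimal)
Convert II (Roman numeral) → 1 + 1 = 2 (decimal)
Compute 4 ^ 2 = 16
16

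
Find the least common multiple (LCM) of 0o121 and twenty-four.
Convert 0o121 (octal) → 1×64 + 2×8 + 1 = 81 (decimal)
Convert twenty-four (English words) → 24 (decimal)
Compute lcm(81, 24) = 648
648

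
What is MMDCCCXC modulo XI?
Convert MMDCCCXC (Roman numeral) → 1000 + 1000 + 500 + 100 + 100 + 100 + 90 = 2890 (decimal)
Convert XI (Roman numeral) → 10 + 1 = 11 (decimal)
Compute 2890 mod 11 = 8
8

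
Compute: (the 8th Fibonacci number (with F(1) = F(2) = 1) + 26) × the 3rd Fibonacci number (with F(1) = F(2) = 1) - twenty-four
Convert the 8th Fibonacci number (with F(1) = F(2) = 1) (Fibonacci index) → 1, 1, 2, 3, 5, 8, 13, 21 → 21 (decimal)
Convert the 3rd Fibonacci number (with F(1) = F(2) = 1) (Fibonacci index) → 1, 1, 2 → 2 (decimal)
Convert twenty-four (English words) → 24 (decimal)
Expression in decimal: (21 + 26) × 2 - 24
Parentheses first: 21 + 26 = 47
Multiply: 47 × 2 = 94
Subtract: 94 - 24 = 70
70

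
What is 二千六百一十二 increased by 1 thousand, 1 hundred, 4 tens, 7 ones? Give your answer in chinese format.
Convert 二千六百一十二 (Chinese numeral) → 2×1000 + 6×100 + 1×10 + 2 = 2612 (decimal)
Convert 1 thousand, 1 hundred, 4 tens, 7 ones (place-value notation) → 1×1000 + 1×100 + 4×10 + 7 = 1147 (decimal)
Compute 2612 + 1147 = 3759
Convert 3759 (decimal) → 3759 = 3×1000 + 7×100 + 5×10 + 9 → 三千七百五十九 (Chinese numeral)
三千七百五十九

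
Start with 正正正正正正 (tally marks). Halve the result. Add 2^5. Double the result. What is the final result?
Convert 正正正正正正 (tally marks) → 5 + 5 + 5 + 5 + 5 + 5 = 30 (decimal)
Start: 30
30 ÷ 2 = 15
Convert 2^5 (power) → 32 (decimal)
15 + 32 = 47
47 × 2 = 94
94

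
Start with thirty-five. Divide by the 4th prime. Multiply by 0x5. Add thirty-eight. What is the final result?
Convert thirty-five (English words) → 35 (decimal)
Start: 35
Convert the 4th prime (prime index) → 7 (decimal)
35 ÷ 7 = 5
Convert 0x5 (hexadecimal) → 5 (decimal)
5 × 5 = 25
Convert thirty-eight (English words) → 38 (decimal)
25 + 38 = 63
63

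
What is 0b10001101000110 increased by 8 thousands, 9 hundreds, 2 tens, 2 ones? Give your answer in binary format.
Convert 0b10001101000110 (binary) → 8192 + 512 + 256 + 64 + 4 + 2 = 9030 (decimal)
Convert 8 thousands, 9 hundreds, 2 tens, 2 ones (place-value notation) → 8×1000 + 9×100 + 2×10 + 2 = 8922 (decimal)
Compute 9030 + 8922 = 17952
Convert 17952 (decimal) → 17952 = 16384 + 1024 + 512 + 32 → 0b100011000100000 (binary)
0b100011000100000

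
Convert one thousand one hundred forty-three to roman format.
Convert one thousand one hundred forty-three (English words) → 1×1000 + 1×100 + 43 = 1143 (decimal)
Convert 1143 (decimal) → 1143 = 1000 + 100 + 40 + 1 + 1 + 1 → MCXLIII (Roman numeral)
MCXLIII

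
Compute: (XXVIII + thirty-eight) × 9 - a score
Convert XXVIII (Roman numeral) → 10 + 10 + 5 + 1 + 1 + 1 = 28 (decimal)
Convert thirty-eight (English words) → 38 (decimal)
Convert a score (colloquial) → 20 (decimal)
Expression in decimal: (28 + 38) × 9 - 20
Parentheses first: 28 + 38 = 66
Multiply: 66 × 9 = 594
Subtract: 594 - 20 = 574
574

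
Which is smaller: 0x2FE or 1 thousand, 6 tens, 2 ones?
Convert 0x2FE (hexadecimal) → 2×256 + 15×16 + 14 = 766 (decimal)
Convert 1 thousand, 6 tens, 2 ones (place-value notation) → 1×1000 + 6×10 + 2 = 1062 (decimal)
Compare 766 vs 1062: smaller = 766
766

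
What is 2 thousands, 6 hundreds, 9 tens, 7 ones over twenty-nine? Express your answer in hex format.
Convert 2 thousands, 6 hundreds, 9 tens, 7 ones (place-value notation) → 2×1000 + 6×100 + 9×10 + 7 = 2697 (decimal)
Convert twenty-nine (English words) → 29 (decimal)
Compute 2697 ÷ 29 = 93
Convert 93 (decimal) → 93 = 5×16 + 13 → 0x5D (hexadecimal)
0x5D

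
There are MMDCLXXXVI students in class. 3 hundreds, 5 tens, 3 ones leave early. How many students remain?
Convert MMDCLXXXVI (Roman numeral) → 1000 + 1000 + 500 + 100 + 50 + 10 + 10 + 10 + 5 + 1 = 2686 (decimal)
Convert 3 hundreds, 5 tens, 3 ones (place-value notation) → 3×100 + 5×10 + 3 = 353 (decimal)
Compute 2686 - 353 = 2333
2333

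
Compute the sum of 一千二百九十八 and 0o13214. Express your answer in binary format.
Convert 一千二百九十八 (Chinese numeral) → 1×1000 + 2×100 + 9×10 + 8 = 1298 (decimal)
Convert 0o13214 (octal) → 1×4096 + 3×512 + 2×64 + 1×8 + 4 = 5772 (decimal)
Compute 1298 + 5772 = 7070
Convert 7070 (decimal) → 7070 = 4096 + 2048 + 512 + 256 + 128 + 16 + 8 + 4 + 2 → 0b1101110011110 (binary)
0b1101110011110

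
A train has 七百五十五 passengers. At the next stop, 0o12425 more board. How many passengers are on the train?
Convert 七百五十五 (Chinese numeral) → 7×100 + 5×10 + 5 = 755 (decimal)
Convert 0o12425 (octal) → 1×4096 + 2×512 + 4×64 + 2×8 + 5 = 5397 (decimal)
Compute 755 + 5397 = 6152
6152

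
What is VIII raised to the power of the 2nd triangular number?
Convert VIII (Roman numeral) → 5 + 1 + 1 + 1 = 8 (decimal)
Convert the 2nd triangular number (triangular index) → 2×3/2 = 3 (decimal)
Compute 8 ^ 3 = 512
512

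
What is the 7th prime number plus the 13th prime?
The 7th prime number = 17
Convert the 13th prime (prime index) → 41 (decimal)
Compute 17 + 41 = 58
58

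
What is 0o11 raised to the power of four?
Convert 0o11 (octal) → 1×8 + 1 = 9 (decimal)
Convert four (English words) → 4 (decimal)
Compute 9 ^ 4 = 6561
6561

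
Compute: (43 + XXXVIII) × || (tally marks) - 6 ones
Convert XXXVIII (Roman numeral) → 10 + 10 + 10 + 5 + 1 + 1 + 1 = 38 (decimal)
Convert || (tally marks) → 2 (decimal)
Convert 6 ones (place-value notation) → 6 (decimal)
Expression in decimal: (43 + 38) × 2 - 6
Parentheses first: 43 + 38 = 81
Multiply: 81 × 2 = 162
Subtract: 162 - 6 = 156
156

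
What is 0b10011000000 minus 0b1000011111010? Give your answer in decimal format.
Convert 0b10011000000 (binary) → 1024 + 128 + 64 = 1216 (decimal)
Convert 0b1000011111010 (binary) → 4096 + 128 + 64 + 32 + 16 + 8 + 2 = 4346 (decimal)
Compute 1216 - 4346 = -3130
-3130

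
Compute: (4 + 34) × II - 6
Convert II (Roman numeral) → 1 + 1 = 2 (decimal)
Expression in decimal: (4 + 34) × 2 - 6
Parentheses first: 4 + 34 = 38
Multiply: 38 × 2 = 76
Subtract: 76 - 6 = 70
70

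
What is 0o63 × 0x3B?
Convert 0o63 (octal) → 6×8 + 3 = 51 (decimal)
Convert 0x3B (hexadecimal) → 3×16 + 11 = 59 (decimal)
Compute 51 × 59 = 3009
3009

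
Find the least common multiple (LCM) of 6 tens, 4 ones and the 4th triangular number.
Convert 6 tens, 4 ones (place-value notation) → 6×10 + 4 = 64 (decimal)
Convert the 4th triangular number (triangular index) → 4×5/2 = 10 (decimal)
Compute lcm(64, 10) = 320
320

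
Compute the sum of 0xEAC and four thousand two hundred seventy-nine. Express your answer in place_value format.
Convert 0xEAC (hexadecimal) → 14×256 + 10×16 + 12 = 3756 (decimal)
Convert four thousand two hundred seventy-nine (English words) → 4×1000 + 2×100 + 79 = 4279 (decimal)
Compute 3756 + 4279 = 8035
Convert 8035 (decimal) → 8035 = 8×1000 + 3×10 + 5 → 8 thousands, 3 tens, 5 ones (place-value notation)
8 thousands, 3 tens, 5 ones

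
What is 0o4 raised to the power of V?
Convert 0o4 (octal) → 4 (decimal)
Convert V (Roman numeral) → 5 (decimal)
Compute 4 ^ 5 = 1024
1024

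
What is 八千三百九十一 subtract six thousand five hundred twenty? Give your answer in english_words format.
Convert 八千三百九十一 (Chinese numeral) → 8×1000 + 3×100 + 9×10 + 1 = 8391 (decimal)
Convert six thousand five hundred twenty (English words) → 6×1000 + 5×100 + 20 = 6520 (decimal)
Compute 8391 - 6520 = 1871
Convert 1871 (decimal) → 1871 = 1×1000 + 8×100 + 71 → one thousand eight hundred seventy-one (English words)
one thousand eight hundred seventy-one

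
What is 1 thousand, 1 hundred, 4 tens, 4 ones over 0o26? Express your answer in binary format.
Convert 1 thousand, 1 hundred, 4 tens, 4 ones (place-value notation) → 1×1000 + 1×100 + 4×10 + 4 = 1144 (decimal)
Convert 0o26 (octal) → 2×8 + 6 = 22 (decimal)
Compute 1144 ÷ 22 = 52
Convert 52 (decimal) → 52 = 32 + 16 + 4 → 0b110100 (binary)
0b110100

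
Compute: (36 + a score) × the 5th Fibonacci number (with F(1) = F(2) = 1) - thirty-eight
Convert a score (colloquial) → 20 (decimal)
Convert the 5th Fibonacci number (with F(1) = F(2) = 1) (Fibonacci index) → 1, 1, 2, 3, 5 → 5 (decimal)
Convert thirty-eight (English words) → 38 (decimal)
Expression in decimal: (36 + 20) × 5 - 38
Parentheses first: 36 + 20 = 56
Multiply: 56 × 5 = 280
Subtract: 280 - 38 = 242
242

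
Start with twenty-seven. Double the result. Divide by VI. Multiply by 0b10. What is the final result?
Convert twenty-seven (English words) → 27 (decimal)
Start: 27
27 × 2 = 54
Convert VI (Roman numeral) → 5 + 1 = 6 (decimal)
54 ÷ 6 = 9
Convert 0b10 (binary) → 2 (decimal)
9 × 2 = 18
18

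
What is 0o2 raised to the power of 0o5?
Convert 0o2 (octal) → 2 (decimal)
Convert 0o5 (octal) → 5 (decimal)
Compute 2 ^ 5 = 32
32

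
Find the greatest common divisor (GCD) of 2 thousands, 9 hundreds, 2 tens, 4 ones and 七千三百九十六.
Convert 2 thousands, 9 hundreds, 2 tens, 4 ones (place-value notation) → 2×1000 + 9×100 + 2×10 + 4 = 2924 (decimal)
Convert 七千三百九十六 (Chinese numeral) → 7×1000 + 3×100 + 9×10 + 6 = 7396 (decimal)
Compute gcd(2924, 7396) = 172
172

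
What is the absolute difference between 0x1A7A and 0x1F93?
Convert 0x1A7A (hexadecimal) → 1×4096 + 10×256 + 7×16 + 10 = 6778 (decimal)
Convert 0x1F93 (hexadecimal) → 1×4096 + 15×256 + 9×16 + 3 = 8083 (decimal)
Compute |6778 - 8083| = 1305
1305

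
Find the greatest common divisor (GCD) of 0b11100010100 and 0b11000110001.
Convert 0b11100010100 (binary) → 1024 + 512 + 256 + 16 + 4 = 1812 (decimal)
Convert 0b11000110001 (binary) → 1024 + 512 + 32 + 16 + 1 = 1585 (decimal)
Compute gcd(1812, 1585) = 1
1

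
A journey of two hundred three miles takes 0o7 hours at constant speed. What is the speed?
Convert two hundred three (English words) → 2×100 + 3 = 203 (decimal)
Convert 0o7 (octal) → 7 (decimal)
Compute 203 ÷ 7 = 29
29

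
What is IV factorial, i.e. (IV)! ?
Convert IV (Roman numeral) → 4 (decimal)
Compute 4! = 24
24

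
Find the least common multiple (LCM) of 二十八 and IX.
Convert 二十八 (Chinese numeral) → 2×10 + 8 = 28 (decimal)
Convert IX (Roman numeral) → 9 (decimal)
Compute lcm(28, 9) = 252
252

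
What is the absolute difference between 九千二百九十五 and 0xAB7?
Convert 九千二百九十五 (Chinese numeral) → 9×1000 + 2×100 + 9×10 + 5 = 9295 (decimal)
Convert 0xAB7 (hexadecimal) → 10×256 + 11×16 + 7 = 2743 (decimal)
Compute |9295 - 2743| = 6552
6552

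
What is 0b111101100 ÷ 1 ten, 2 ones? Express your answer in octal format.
Convert 0b111101100 (binary) → 256 + 128 + 64 + 32 + 8 + 4 = 492 (decimal)
Convert 1 ten, 2 ones (place-value notation) → 1×10 + 2 = 12 (decimal)
Compute 492 ÷ 12 = 41
Convert 41 (decimal) → 41 = 5×8 + 1 → 0o51 (octal)
0o51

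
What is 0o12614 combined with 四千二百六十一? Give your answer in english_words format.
Convert 0o12614 (octal) → 1×4096 + 2×512 + 6×64 + 1×8 + 4 = 5516 (decimal)
Convert 四千二百六十一 (Chinese numeral) → 4×1000 + 2×100 + 6×10 + 1 = 4261 (decimal)
Compute 5516 + 4261 = 9777
Convert 9777 (decimal) → 9777 = 9×1000 + 7×100 + 77 → nine thousand seven hundred seventy-seven (English words)
nine thousand seven hundred seventy-seven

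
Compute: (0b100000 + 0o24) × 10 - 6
Convert 0b100000 (binary) → 32 (decimal)
Convert 0o24 (octal) → 2×8 + 4 = 20 (decimal)
Expression in decimal: (32 + 20) × 10 - 6
Parentheses first: 32 + 20 = 52
Multiply: 52 × 10 = 520
Subtract: 520 - 6 = 514
514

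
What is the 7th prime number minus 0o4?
The 7th prime number = 17
Convert 0o4 (octal) → 4 (decimal)
Compute 17 - 4 = 13
13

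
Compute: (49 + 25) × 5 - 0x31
Convert 0x31 (hexadecimal) → 3×16 + 1 = 49 (decimal)
Expression in decimal: (49 + 25) × 5 - 49
Parentheses first: 49 + 25 = 74
Multiply: 74 × 5 = 370
Subtract: 370 - 49 = 321
321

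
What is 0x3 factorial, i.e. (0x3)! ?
Convert 0x3 (hexadecimal) → 3 (decimal)
Compute 3! = 6
6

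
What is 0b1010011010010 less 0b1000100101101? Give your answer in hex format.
Convert 0b1010011010010 (binary) → 4096 + 1024 + 128 + 64 + 16 + 2 = 5330 (decimal)
Convert 0b1000100101101 (binary) → 4096 + 256 + 32 + 8 + 4 + 1 = 4397 (decimal)
Compute 5330 - 4397 = 933
Convert 933 (decimal) → 933 = 3×256 + 10×16 + 5 → 0x3A5 (hexadecimal)
0x3A5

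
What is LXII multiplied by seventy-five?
Convert LXII (Roman numeral) → 50 + 10 + 1 + 1 = 62 (decimal)
Convert seventy-five (English words) → 75 (decimal)
Compute 62 × 75 = 4650
4650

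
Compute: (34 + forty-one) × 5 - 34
Convert forty-one (English words) → 41 (decimal)
Expression in decimal: (34 + 41) × 5 - 34
Parentheses first: 34 + 41 = 75
Multiply: 75 × 5 = 375
Subtract: 375 - 34 = 341
341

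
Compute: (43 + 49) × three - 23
Convert three (English words) → 3 (decimal)
Expression in decimal: (43 + 49) × 3 - 23
Parentheses first: 43 + 49 = 92
Multiply: 92 × 3 = 276
Subtract: 276 - 23 = 253
253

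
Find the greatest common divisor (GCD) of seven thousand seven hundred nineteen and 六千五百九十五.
Convert seven thousand seven hundred nineteen (English words) → 7×1000 + 7×100 + 19 = 7719 (decimal)
Convert 六千五百九十五 (Chinese numeral) → 6×1000 + 5×100 + 9×10 + 5 = 6595 (decimal)
Compute gcd(7719, 6595) = 1
1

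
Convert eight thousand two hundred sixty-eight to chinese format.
Convert eight thousand two hundred sixty-eight (English words) → 8×1000 + 2×100 + 68 = 8268 (decimal)
Convert 8268 (decimal) → 8268 = 8×1000 + 2×100 + 6×10 + 8 → 八千二百六十八 (Chinese numeral)
八千二百六十八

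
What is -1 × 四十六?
Convert 四十六 (Chinese numeral) → 4×10 + 6 = 46 (decimal)
Compute -1 × 46 = -46
-46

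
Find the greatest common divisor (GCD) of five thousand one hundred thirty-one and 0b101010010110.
Convert five thousand one hundred thirty-one (English words) → 5×1000 + 1×100 + 31 = 5131 (decimal)
Convert 0b101010010110 (binary) → 2048 + 512 + 128 + 16 + 4 + 2 = 2710 (decimal)
Compute gcd(5131, 2710) = 1
1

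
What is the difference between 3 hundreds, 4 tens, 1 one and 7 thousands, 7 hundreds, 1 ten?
Convert 3 hundreds, 4 tens, 1 one (place-value notation) → 3×100 + 4×10 + 1 = 341 (decimal)
Convert 7 thousands, 7 hundreds, 1 ten (place-value notation) → 7×1000 + 7×100 + 1×10 = 7710 (decimal)
Difference: |341 - 7710| = 7369
7369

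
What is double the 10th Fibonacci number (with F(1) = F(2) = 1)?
The 10th Fibonacci number (with F(1) = F(2) = 1): 1, 1, 2, 3, 5, 8, 13, 21, 34, 55 → 55
Compute 55 × 2 = 110
110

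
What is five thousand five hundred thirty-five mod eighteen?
Convert five thousand five hundred thirty-five (English words) → 5×1000 + 5×100 + 35 = 5535 (decimal)
Convert eighteen (English words) → 18 (decimal)
Compute 5535 mod 18 = 9
9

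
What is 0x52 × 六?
Convert 0x52 (hexadecimal) → 5×16 + 2 = 82 (decimal)
Convert 六 (Chinese numeral) → 6 (decimal)
Compute 82 × 6 = 492
492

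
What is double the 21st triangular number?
The 21st triangular number = 21×22/2 = 231
Compute 231 × 2 = 462
462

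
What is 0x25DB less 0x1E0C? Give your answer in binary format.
Convert 0x25DB (hexadecimal) → 2×4096 + 5×256 + 13×16 + 11 = 9691 (decimal)
Convert 0x1E0C (hexadecimal) → 1×4096 + 14×256 + 12 = 7692 (decimal)
Compute 9691 - 7692 = 1999
Convert 1999 (decimal) → 1999 = 1024 + 512 + 256 + 128 + 64 + 8 + 4 + 2 + 1 → 0b11111001111 (binary)
0b11111001111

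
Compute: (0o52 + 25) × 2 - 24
Convert 0o52 (octal) → 5×8 + 2 = 42 (decimal)
Expression in decimal: (42 + 25) × 2 - 24
Parentheses first: 42 + 25 = 67
Multiply: 67 × 2 = 134
Subtract: 134 - 24 = 110
110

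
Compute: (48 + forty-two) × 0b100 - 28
Convert forty-two (English words) → 42 (decimal)
Convert 0b100 (binary) → 4 (decimal)
Expression in decimal: (48 + 42) × 4 - 28
Parentheses first: 48 + 42 = 90
Multiply: 90 × 4 = 360
Subtract: 360 - 28 = 332
332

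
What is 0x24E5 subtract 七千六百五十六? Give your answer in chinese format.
Convert 0x24E5 (hexadecimal) → 2×4096 + 4×256 + 14×16 + 5 = 9445 (decimal)
Convert 七千六百五十六 (Chinese numeral) → 7×1000 + 6×100 + 5×10 + 6 = 7656 (decimal)
Compute 9445 - 7656 = 1789
Convert 1789 (decimal) → 1789 = 1×1000 + 7×100 + 8×10 + 9 → 一千七百八十九 (Chinese numeral)
一千七百八十九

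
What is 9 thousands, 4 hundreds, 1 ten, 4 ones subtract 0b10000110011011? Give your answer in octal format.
Convert 9 thousands, 4 hundreds, 1 ten, 4 ones (place-value notation) → 9×1000 + 4×100 + 1×10 + 4 = 9414 (decimal)
Convert 0b10000110011011 (binary) → 8192 + 256 + 128 + 16 + 8 + 2 + 1 = 8603 (decimal)
Compute 9414 - 8603 = 811
Convert 811 (decimal) → 811 = 1×512 + 4×64 + 5×8 + 3 → 0o1453 (octal)
0o1453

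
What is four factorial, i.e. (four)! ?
Convert four (English words) → 4 (decimal)
Compute 4! = 24
24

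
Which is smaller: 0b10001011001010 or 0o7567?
Convert 0b10001011001010 (binary) → 8192 + 512 + 128 + 64 + 8 + 2 = 8906 (decimal)
Convert 0o7567 (octal) → 7×512 + 5×64 + 6×8 + 7 = 3959 (decimal)
Compare 8906 vs 3959: smaller = 3959
3959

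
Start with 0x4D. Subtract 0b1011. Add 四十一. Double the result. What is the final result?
Convert 0x4D (hexadecimal) → 4×16 + 13 = 77 (decimal)
Start: 77
Convert 0b1011 (binary) → 8 + 2 + 1 = 11 (decimal)
77 - 11 = 66
Convert 四十一 (Chinese numeral) → 4×10 + 1 = 41 (decimal)
66 + 41 = 107
107 × 2 = 214
214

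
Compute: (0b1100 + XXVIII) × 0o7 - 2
Convert 0b1100 (binary) → 8 + 4 = 12 (decimal)
Convert XXVIII (Roman numeral) → 10 + 10 + 5 + 1 + 1 + 1 = 28 (decimal)
Convert 0o7 (octal) → 7 (decimal)
Expression in decimal: (12 + 28) × 7 - 2
Parentheses first: 12 + 28 = 40
Multiply: 40 × 7 = 280
Subtract: 280 - 2 = 278
278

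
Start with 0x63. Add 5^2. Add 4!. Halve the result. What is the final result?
Convert 0x63 (hexadecimal) → 6×16 + 3 = 99 (decimal)
Start: 99
Convert 5^2 (power) → 25 (decimal)
99 + 25 = 124
Convert 4! (factorial) → 24 (decimal)
124 + 24 = 148
148 ÷ 2 = 74
74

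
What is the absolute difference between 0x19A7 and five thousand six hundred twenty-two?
Convert 0x19A7 (hexadecimal) → 1×4096 + 9×256 + 10×16 + 7 = 6567 (decimal)
Convert five thousand six hundred twenty-two (English words) → 5×1000 + 6×100 + 22 = 5622 (decimal)
Compute |6567 - 5622| = 945
945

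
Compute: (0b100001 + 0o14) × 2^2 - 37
Convert 0b100001 (binary) → 32 + 1 = 33 (decimal)
Convert 0o14 (octal) → 1×8 + 4 = 12 (decimal)
Convert 2^2 (power) → 4 (decimal)
Expression in decimal: (33 + 12) × 4 - 37
Parentheses first: 33 + 12 = 45
Multiply: 45 × 4 = 180
Subtract: 180 - 37 = 143
143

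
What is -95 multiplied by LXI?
Convert LXI (Roman numeral) → 50 + 10 + 1 = 61 (decimal)
Compute -95 × 61 = -5795
-5795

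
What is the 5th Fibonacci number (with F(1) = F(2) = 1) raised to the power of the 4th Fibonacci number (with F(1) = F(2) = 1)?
Convert the 5th Fibonacci number (with F(1) = F(2) = 1) (Fibonacci index) → 1, 1, 2, 3, 5 → 5 (decimal)
Convert the 4th Fibonacci number (with F(1) = F(2) = 1) (Fibonacci index) → 1, 1, 2, 3 → 3 (decimal)
Compute 5 ^ 3 = 125
125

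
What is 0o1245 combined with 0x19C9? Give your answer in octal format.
Convert 0o1245 (octal) → 1×512 + 2×64 + 4×8 + 5 = 677 (decimal)
Convert 0x19C9 (hexadecimal) → 1×4096 + 9×256 + 12×16 + 9 = 6601 (decimal)
Compute 677 + 6601 = 7278
Convert 7278 (decimal) → 7278 = 1×4096 + 6×512 + 1×64 + 5×8 + 6 → 0o16156 (octal)
0o16156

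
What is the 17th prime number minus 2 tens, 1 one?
The 17th prime number = 59
Convert 2 tens, 1 one (place-value notation) → 2×10 + 1 = 21 (decimal)
Compute 59 - 21 = 38
38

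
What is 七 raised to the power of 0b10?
Convert 七 (Chinese numeral) → 7 (decimal)
Convert 0b10 (binary) → 2 (decimal)
Compute 7 ^ 2 = 49
49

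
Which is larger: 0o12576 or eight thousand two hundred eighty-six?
Convert 0o12576 (octal) → 1×4096 + 2×512 + 5×64 + 7×8 + 6 = 5502 (decimal)
Convert eight thousand two hundred eighty-six (English words) → 8×1000 + 2×100 + 86 = 8286 (decimal)
Compare 5502 vs 8286: larger = 8286
8286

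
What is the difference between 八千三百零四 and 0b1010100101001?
Convert 八千三百零四 (Chinese numeral) → 8×1000 + 3×100 + 4 = 8304 (decimal)
Convert 0b1010100101001 (binary) → 4096 + 1024 + 256 + 32 + 8 + 1 = 5417 (decimal)
Difference: |8304 - 5417| = 2887
2887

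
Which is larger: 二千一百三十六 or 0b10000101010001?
Convert 二千一百三十六 (Chinese numeral) → 2×1000 + 1×100 + 3×10 + 6 = 2136 (decimal)
Convert 0b10000101010001 (binary) → 8192 + 256 + 64 + 16 + 1 = 8529 (decimal)
Compare 2136 vs 8529: larger = 8529
8529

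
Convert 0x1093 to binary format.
Convert 0x1093 (hexadecimal) → 1×4096 + 9×16 + 3 = 4243 (decimal)
Convert 4243 (decimal) → 4243 = 4096 + 128 + 16 + 2 + 1 → 0b1000010010011 (binary)
0b1000010010011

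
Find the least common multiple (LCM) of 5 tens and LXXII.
Convert 5 tens (place-value notation) → 5×10 = 50 (decimal)
Convert LXXII (Roman numeral) → 50 + 10 + 10 + 1 + 1 = 72 (decimal)
Compute lcm(50, 72) = 1800
1800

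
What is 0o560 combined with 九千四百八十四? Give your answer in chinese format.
Convert 0o560 (octal) → 5×64 + 6×8 = 368 (decimal)
Convert 九千四百八十四 (Chinese numeral) → 9×1000 + 4×100 + 8×10 + 4 = 9484 (decimal)
Compute 368 + 9484 = 9852
Convert 9852 (decimal) → 9852 = 9×1000 + 8×100 + 5×10 + 2 → 九千八百五十二 (Chinese numeral)
九千八百五十二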